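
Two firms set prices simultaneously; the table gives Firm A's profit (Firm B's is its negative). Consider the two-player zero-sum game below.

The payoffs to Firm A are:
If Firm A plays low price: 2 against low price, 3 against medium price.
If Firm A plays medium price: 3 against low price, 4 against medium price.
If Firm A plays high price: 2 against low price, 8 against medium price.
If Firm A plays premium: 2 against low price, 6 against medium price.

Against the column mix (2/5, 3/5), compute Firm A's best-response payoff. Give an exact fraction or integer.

28/5

low price: (2)·(2/5) + (3)·(3/5) = 13/5.
medium price: (3)·(2/5) + (4)·(3/5) = 18/5.
high price: (2)·(2/5) + (8)·(3/5) = 28/5.
premium: (2)·(2/5) + (6)·(3/5) = 22/5.
The best pure response is high price with expected payoff 28/5.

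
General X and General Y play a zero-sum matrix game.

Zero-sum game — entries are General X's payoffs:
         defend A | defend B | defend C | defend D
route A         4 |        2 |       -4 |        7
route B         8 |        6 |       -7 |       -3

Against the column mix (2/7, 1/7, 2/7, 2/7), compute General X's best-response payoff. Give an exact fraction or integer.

16/7

route A: (4)·(2/7) + (2)·(1/7) + (-4)·(2/7) + (7)·(2/7) = 16/7.
route B: (8)·(2/7) + (6)·(1/7) + (-7)·(2/7) + (-3)·(2/7) = 2/7.
The best pure response is route A with expected payoff 16/7.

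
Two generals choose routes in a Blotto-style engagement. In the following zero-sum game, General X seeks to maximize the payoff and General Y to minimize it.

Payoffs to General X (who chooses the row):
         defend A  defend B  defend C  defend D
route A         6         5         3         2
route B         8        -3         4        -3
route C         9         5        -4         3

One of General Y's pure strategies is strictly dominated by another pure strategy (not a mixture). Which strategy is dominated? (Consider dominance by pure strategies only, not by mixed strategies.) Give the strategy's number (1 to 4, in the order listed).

1

General Y prefers columns that give General X less. Compare defend A with defend B: 5 < 6, -3 < 8, 5 < 9.
So defend B strictly dominates defend A for General Y; defend A is strictly dominated.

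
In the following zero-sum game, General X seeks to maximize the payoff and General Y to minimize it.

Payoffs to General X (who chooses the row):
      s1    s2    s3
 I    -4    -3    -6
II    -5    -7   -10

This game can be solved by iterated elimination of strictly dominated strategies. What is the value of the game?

Column s2 is strictly dominated by s3 for General Y (-6<-3, -10<-7); eliminate s2.
Column s1 is strictly dominated by s3 for General Y (-6<-4, -10<-5); eliminate s1.
Row II is strictly dominated by row I (-6>-10); eliminate II.
Only (I, s3) remains, with payoff -6.

-6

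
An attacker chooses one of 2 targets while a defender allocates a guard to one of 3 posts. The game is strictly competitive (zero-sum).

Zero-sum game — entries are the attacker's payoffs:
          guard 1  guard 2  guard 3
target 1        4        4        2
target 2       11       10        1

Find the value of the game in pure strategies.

2

Row minima: 2, 1 → the attacker's maximin is 2.
Column maxima: 11, 10, 2 → the defender's minimax is 2.
They coincide at (target 1, guard 3), so the value is 2.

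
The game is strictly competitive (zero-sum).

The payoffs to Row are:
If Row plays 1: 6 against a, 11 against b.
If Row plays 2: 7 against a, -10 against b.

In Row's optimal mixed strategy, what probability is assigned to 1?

Row minima are 6 and -10, so Row's maximin is 6; column maxima are 7 and 11, so Column's minimax is 7. These differ, so the equilibrium is in mixed strategies.
Let Row play 1 with probability p. Column is indifferent when 6p + 7(1−p) = 11p − 10(1−p), giving p = 17/22.

17/22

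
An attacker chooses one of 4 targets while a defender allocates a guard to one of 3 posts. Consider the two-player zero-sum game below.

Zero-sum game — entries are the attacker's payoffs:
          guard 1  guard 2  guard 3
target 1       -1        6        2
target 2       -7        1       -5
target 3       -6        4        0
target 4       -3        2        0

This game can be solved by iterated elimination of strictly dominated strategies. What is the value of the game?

-1

Row target 3 is strictly dominated by row target 1 (-1>-6, 6>4, 2>0); eliminate target 3.
Row target 2 is strictly dominated by row target 1 (-1>-7, 6>1, 2>-5); eliminate target 2.
Column guard 2 is strictly dominated by guard 1 for the defender (-1<6, -3<2); eliminate guard 2.
Row target 4 is strictly dominated by row target 1 (-1>-3, 2>0); eliminate target 4.
Column guard 3 is strictly dominated by guard 1 for the defender (-1<2); eliminate guard 3.
Only (target 1, guard 1) remains, with payoff -1.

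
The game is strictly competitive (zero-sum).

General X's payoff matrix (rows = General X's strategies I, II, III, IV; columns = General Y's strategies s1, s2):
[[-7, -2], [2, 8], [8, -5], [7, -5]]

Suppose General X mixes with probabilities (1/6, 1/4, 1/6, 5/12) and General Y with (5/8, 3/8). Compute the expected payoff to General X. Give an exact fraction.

Against (5/8, 3/8), each row's expected payoff is I: -41/8; II: 17/4; III: 25/8; IV: 5/2.
Taking the (1/6, 1/4, 1/6, 5/12)-weighted average: (1/6)·(-41/8) + (1/4)·(17/4) + (1/6)·(25/8) + (5/12)·(5/2) = 85/48.

85/48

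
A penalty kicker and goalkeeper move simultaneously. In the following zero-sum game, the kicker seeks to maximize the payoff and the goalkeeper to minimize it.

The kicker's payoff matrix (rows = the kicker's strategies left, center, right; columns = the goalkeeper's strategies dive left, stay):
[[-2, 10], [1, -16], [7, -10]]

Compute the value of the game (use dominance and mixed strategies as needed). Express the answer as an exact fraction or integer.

Row center is strictly dominated by row right, so the kicker never plays it.
The remaining 2×2 game on (left, right) × (dive left, stay) has no saddle point. Let the kicker play left with probability p; indifference gives −2p + 7(1−p) = 10p − 10(1−p), so p = 17/29.
Similarly the goalkeeper's optimal q on dive left is 20/29, and the value is -2·(20/29) + (10)·(9/29) = 50/29.

50/29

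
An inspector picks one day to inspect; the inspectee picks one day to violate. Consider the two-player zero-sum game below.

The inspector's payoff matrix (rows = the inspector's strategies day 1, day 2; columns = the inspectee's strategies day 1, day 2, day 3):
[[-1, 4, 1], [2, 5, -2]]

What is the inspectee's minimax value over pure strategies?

The worst case (largest entry) in each column is day 1: 2, day 2: 5, day 3: 1.
The best (smallest) of these is 1.

1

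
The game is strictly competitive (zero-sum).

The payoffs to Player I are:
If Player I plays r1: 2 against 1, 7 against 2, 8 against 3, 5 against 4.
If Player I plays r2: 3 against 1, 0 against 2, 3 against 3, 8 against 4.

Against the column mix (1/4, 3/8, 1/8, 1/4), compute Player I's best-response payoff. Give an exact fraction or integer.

r1: (2)·(1/4) + (7)·(3/8) + (8)·(1/8) + (5)·(1/4) = 43/8.
r2: (3)·(1/4) + (0)·(3/8) + (3)·(1/8) + (8)·(1/4) = 25/8.
The best pure response is r1 with expected payoff 43/8.

43/8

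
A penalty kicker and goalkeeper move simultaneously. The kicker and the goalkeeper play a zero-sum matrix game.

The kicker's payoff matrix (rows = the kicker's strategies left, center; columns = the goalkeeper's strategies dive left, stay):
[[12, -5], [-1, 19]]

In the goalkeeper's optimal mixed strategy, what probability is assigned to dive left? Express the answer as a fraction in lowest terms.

Row minima are -5 and -1, so the kicker's maximin is -1; column maxima are 12 and 19, so the goalkeeper's minimax is 12. These differ, so the equilibrium is in mixed strategies.
Let the goalkeeper play dive left with probability q. The kicker is indifferent when 12q − 5(1−q) = −q + 19(1−q), giving q = 24/37.

24/37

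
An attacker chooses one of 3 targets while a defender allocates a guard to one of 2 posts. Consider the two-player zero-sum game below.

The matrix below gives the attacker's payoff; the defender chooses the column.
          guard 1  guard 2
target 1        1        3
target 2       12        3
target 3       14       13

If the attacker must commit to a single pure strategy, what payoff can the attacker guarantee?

The worst-case payoff for each row is target 1: 1, target 2: 3, target 3: 13.
The best of these is 13.

13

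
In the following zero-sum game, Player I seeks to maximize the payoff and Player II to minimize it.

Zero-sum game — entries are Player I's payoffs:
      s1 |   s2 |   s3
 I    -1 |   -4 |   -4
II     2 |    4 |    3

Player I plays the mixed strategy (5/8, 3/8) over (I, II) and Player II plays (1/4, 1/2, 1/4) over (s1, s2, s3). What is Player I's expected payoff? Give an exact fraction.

-13/16

Against (1/4, 1/2, 1/4), each row's expected payoff is I: -13/4; II: 13/4.
Taking the (5/8, 3/8)-weighted average: (5/8)·(-13/4) + (3/8)·(13/4) = -13/16.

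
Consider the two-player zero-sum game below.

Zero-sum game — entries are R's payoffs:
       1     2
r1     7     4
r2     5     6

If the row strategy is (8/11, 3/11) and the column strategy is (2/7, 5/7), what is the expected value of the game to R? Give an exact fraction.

Against (2/7, 5/7), each row's expected payoff is r1: 34/7; r2: 40/7.
Taking the (8/11, 3/11)-weighted average: (8/11)·(34/7) + (3/11)·(40/7) = 56/11.

56/11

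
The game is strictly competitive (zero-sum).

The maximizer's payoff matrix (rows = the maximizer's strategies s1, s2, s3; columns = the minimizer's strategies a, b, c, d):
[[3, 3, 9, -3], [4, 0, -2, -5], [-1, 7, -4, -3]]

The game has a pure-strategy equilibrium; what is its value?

Row minima: -3, -5, -4 → the maximizer's maximin is -3.
Column maxima: 4, 7, 9, -3 → the minimizer's minimax is -3.
They coincide at (s1, d), so the value is -3.

-3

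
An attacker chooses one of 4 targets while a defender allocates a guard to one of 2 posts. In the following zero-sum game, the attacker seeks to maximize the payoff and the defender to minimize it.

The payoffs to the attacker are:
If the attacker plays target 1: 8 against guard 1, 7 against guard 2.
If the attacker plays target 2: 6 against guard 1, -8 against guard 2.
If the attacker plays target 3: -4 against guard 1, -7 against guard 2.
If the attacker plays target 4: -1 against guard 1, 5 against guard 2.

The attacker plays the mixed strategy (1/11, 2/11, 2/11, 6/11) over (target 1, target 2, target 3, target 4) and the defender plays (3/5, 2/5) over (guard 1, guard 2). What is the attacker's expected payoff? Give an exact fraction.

Against (3/5, 2/5), each row's expected payoff is target 1: 38/5; target 2: 2/5; target 3: -26/5; target 4: 7/5.
Taking the (1/11, 2/11, 2/11, 6/11)-weighted average: (1/11)·(38/5) + (2/11)·(2/5) + (2/11)·(-26/5) + (6/11)·(7/5) = 32/55.

32/55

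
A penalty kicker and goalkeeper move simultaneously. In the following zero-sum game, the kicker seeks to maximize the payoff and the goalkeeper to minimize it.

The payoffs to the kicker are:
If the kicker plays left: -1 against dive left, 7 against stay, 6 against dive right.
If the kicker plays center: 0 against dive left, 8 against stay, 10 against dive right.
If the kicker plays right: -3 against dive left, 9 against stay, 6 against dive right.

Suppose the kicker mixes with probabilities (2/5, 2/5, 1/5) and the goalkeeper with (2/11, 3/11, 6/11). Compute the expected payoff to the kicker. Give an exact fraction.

Against (2/11, 3/11, 6/11), each row's expected payoff is left: 5; center: 84/11; right: 57/11.
Taking the (2/5, 2/5, 1/5)-weighted average: (2/5)·(5) + (2/5)·(84/11) + (1/5)·(57/11) = 67/11.

67/11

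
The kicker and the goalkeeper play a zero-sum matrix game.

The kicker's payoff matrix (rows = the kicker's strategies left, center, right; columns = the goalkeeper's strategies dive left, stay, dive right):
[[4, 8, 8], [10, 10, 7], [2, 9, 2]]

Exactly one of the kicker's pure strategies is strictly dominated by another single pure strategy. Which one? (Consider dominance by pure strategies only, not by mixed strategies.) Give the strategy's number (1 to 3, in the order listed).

3

Compare right with center: 10 > 2, 10 > 9, 7 > 2.
So center strictly dominates right for the kicker; right is strictly dominated.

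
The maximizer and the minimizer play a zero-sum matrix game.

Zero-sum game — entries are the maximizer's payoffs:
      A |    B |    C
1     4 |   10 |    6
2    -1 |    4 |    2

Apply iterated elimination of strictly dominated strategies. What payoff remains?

Row 2 is strictly dominated by row 1 (4>-1, 10>4, 6>2); eliminate 2.
Column B is strictly dominated by A for the minimizer (4<10); eliminate B.
Column C is strictly dominated by A for the minimizer (4<6); eliminate C.
Only (1, A) remains, with payoff 4.

4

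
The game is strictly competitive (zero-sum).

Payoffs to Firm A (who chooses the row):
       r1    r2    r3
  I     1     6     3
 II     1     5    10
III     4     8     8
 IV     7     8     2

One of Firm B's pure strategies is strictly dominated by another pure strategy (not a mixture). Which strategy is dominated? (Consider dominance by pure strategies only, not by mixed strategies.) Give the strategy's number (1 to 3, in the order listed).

2

Firm B prefers columns that give Firm A less. Compare r2 with r1: 1 < 6, 1 < 5, 4 < 8, 7 < 8.
So r1 strictly dominates r2 for Firm B; r2 is strictly dominated.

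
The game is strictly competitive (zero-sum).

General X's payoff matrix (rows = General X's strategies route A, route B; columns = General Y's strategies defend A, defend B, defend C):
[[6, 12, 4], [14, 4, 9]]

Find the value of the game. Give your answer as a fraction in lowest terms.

Column defend A is strictly dominated by defend C for General Y (it gives General X more in every row).
The remaining 2×2 game on (route A, route B) × (defend B, defend C) has no saddle point. Let General X play route A with probability p; indifference gives 12p + 4(1−p) = 4p + 9(1−p), so p = 5/13.
Similarly General Y's optimal q on defend B is 5/13, and the value is 12·(5/13) + (4)·(8/13) = 92/13.

92/13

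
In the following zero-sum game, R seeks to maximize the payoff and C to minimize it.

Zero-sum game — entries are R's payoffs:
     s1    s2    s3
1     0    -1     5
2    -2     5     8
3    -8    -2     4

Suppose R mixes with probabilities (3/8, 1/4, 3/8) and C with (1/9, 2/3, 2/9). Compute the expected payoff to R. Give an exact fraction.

Against (1/9, 2/3, 2/9), each row's expected payoff is 1: 4/9; 2: 44/9; 3: -4/3.
Taking the (3/8, 1/4, 3/8)-weighted average: (3/8)·(4/9) + (1/4)·(44/9) + (3/8)·(-4/3) = 8/9.

8/9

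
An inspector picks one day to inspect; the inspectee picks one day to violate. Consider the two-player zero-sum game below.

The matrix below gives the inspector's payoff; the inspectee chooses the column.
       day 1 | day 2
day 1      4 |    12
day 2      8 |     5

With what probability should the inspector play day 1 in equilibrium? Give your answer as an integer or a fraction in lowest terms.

3/11

Row minima are 4 and 5, so the inspector's maximin is 5; column maxima are 8 and 12, so the inspectee's minimax is 8. These differ, so the equilibrium is in mixed strategies.
Let the inspector play day 1 with probability p. The inspectee is indifferent when 4p + 8(1−p) = 12p + 5(1−p), giving p = 3/11.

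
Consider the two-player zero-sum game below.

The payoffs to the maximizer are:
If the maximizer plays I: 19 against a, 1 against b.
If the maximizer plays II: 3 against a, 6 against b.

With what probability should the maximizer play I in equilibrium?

1/7

Row minima are 1 and 3, so the maximizer's maximin is 3; column maxima are 19 and 6, so the minimizer's minimax is 6. These differ, so the equilibrium is in mixed strategies.
Let the maximizer play I with probability p. The minimizer is indifferent when 19p + 3(1−p) = p + 6(1−p), giving p = 1/7.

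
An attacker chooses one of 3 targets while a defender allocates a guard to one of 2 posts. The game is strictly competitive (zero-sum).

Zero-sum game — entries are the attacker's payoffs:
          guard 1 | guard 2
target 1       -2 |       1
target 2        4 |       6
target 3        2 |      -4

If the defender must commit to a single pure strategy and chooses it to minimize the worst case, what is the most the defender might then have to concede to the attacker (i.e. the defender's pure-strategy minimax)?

4

The worst case (largest entry) in each column is guard 1: 4, guard 2: 6.
The best (smallest) of these is 4.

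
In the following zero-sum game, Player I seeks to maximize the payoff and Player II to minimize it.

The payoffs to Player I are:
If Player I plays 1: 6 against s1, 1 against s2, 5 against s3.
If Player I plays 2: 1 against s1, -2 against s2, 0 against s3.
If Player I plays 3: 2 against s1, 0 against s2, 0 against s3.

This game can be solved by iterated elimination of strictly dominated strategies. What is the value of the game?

1

Row 3 is strictly dominated by row 1 (6>2, 1>0, 5>0); eliminate 3.
Row 2 is strictly dominated by row 1 (6>1, 1>-2, 5>0); eliminate 2.
Column s3 is strictly dominated by s2 for Player II (1<5); eliminate s3.
Column s1 is strictly dominated by s2 for Player II (1<6); eliminate s1.
Only (1, s2) remains, with payoff 1.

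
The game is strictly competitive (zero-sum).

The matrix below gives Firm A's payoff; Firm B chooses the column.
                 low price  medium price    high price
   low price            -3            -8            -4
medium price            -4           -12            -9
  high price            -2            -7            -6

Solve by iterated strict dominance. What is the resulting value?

Row medium price is strictly dominated by row low price (-3>-4, -8>-12, -4>-9); eliminate medium price.
Column low price is strictly dominated by medium price for Firm B (-8<-3, -7<-2); eliminate low price.
Column high price is strictly dominated by medium price for Firm B (-8<-4, -7<-6); eliminate high price.
Row low price is strictly dominated by row high price (-7>-8); eliminate low price.
Only (high price, medium price) remains, with payoff -7.

-7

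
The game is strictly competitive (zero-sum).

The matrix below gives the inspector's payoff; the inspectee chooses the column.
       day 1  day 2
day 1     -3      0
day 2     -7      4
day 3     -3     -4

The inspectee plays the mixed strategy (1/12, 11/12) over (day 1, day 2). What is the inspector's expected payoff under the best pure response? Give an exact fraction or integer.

day 1: (-3)·(1/12) + (0)·(11/12) = -1/4.
day 2: (-7)·(1/12) + (4)·(11/12) = 37/12.
day 3: (-3)·(1/12) + (-4)·(11/12) = -47/12.
The best pure response is day 2 with expected payoff 37/12.

37/12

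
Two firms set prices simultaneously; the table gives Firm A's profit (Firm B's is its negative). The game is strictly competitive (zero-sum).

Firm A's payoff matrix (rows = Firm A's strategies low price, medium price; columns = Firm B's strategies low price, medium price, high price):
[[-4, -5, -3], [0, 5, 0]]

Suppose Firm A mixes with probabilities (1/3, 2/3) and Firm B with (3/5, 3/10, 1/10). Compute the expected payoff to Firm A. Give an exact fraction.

Against (3/5, 3/10, 1/10), each row's expected payoff is low price: -21/5; medium price: 3/2.
Taking the (1/3, 2/3)-weighted average: (1/3)·(-21/5) + (2/3)·(3/2) = -2/5.

-2/5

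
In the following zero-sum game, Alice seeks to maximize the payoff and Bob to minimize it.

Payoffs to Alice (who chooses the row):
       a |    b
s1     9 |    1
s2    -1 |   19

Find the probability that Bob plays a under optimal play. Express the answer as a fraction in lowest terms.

Row minima are 1 and -1, so Alice's maximin is 1; column maxima are 9 and 19, so Bob's minimax is 9. These differ, so the equilibrium is in mixed strategies.
Let Bob play a with probability q. Alice is indifferent when 9q + (1−q) = −q + 19(1−q), giving q = 9/14.

9/14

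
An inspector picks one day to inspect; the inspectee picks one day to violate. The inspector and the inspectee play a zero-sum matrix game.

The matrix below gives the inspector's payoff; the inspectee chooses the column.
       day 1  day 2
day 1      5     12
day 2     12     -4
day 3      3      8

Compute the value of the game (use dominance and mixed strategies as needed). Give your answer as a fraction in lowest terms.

Row day 3 is strictly dominated by row day 1, so the inspector never plays it.
The remaining 2×2 game on (day 1, day 2) × (day 1, day 2) has no saddle point. Let the inspector play day 1 with probability p; indifference gives 5p + 12(1−p) = 12p − 4(1−p), so p = 16/23.
Similarly the inspectee's optimal q on day 1 is 16/23, and the value is 5·(16/23) + (12)·(7/23) = 164/23.

164/23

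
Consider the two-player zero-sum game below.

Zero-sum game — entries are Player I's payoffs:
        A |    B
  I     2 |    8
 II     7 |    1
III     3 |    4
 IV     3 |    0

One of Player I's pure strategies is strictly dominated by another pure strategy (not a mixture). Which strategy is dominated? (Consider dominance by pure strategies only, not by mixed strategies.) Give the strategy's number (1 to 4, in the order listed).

4

Compare IV with II: 7 > 3, 1 > 0.
So II strictly dominates IV for Player I; IV is strictly dominated.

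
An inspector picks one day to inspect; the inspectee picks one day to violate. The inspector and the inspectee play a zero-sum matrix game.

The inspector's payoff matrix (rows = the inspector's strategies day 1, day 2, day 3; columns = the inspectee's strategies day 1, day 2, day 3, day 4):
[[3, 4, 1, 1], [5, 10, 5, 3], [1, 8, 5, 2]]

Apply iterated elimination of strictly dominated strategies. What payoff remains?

Row day 1 is strictly dominated by row day 2 (5>3, 10>4, 5>1, 3>1); eliminate day 1.
Column day 3 is strictly dominated by day 4 for the inspectee (3<5, 2<5); eliminate day 3.
Row day 3 is strictly dominated by row day 2 (5>1, 10>8, 3>2); eliminate day 3.
Column day 1 is strictly dominated by day 4 for the inspectee (3<5); eliminate day 1.
Column day 2 is strictly dominated by day 4 for the inspectee (3<10); eliminate day 2.
Only (day 2, day 4) remains, with payoff 3.

3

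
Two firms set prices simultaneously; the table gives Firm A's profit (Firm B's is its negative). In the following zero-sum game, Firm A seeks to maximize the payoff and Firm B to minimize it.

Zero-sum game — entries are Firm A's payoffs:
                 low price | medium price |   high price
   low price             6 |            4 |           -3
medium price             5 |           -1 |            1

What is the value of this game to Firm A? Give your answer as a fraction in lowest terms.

1/9

Column low price is strictly dominated by medium price for Firm B (it gives Firm A more in every row).
The remaining 2×2 game on (low price, medium price) × (medium price, high price) has no saddle point. Let Firm A play low price with probability p; indifference gives 4p − (1−p) = −3p + (1−p), so p = 2/9.
Similarly Firm B's optimal q on medium price is 4/9, and the value is 4·(4/9) + (-3)·(5/9) = 1/9.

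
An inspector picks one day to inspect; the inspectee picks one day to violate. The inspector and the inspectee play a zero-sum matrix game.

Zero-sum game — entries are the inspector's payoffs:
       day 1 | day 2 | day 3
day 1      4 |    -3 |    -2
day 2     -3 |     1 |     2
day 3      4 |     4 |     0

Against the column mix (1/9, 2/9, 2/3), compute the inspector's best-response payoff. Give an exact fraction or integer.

4/3

day 1: (4)·(1/9) + (-3)·(2/9) + (-2)·(2/3) = -14/9.
day 2: (-3)·(1/9) + (1)·(2/9) + (2)·(2/3) = 11/9.
day 3: (4)·(1/9) + (4)·(2/9) + (0)·(2/3) = 4/3.
The best pure response is day 3 with expected payoff 4/3.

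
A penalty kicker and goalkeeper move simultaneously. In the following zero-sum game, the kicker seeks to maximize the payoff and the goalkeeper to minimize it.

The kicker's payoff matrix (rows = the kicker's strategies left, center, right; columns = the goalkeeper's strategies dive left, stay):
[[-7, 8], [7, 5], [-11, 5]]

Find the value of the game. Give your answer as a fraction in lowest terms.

Row right is strictly dominated by row left, so the kicker never plays it.
The remaining 2×2 game on (left, center) × (dive left, stay) has no saddle point. Let the kicker play left with probability p; indifference gives −7p + 7(1−p) = 8p + 5(1−p), so p = 2/17.
Similarly the goalkeeper's optimal q on dive left is 3/17, and the value is -7·(3/17) + (8)·(14/17) = 91/17.

91/17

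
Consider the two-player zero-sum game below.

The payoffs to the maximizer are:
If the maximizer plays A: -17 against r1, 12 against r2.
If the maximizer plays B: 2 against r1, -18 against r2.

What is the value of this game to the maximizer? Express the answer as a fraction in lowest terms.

Row minima are -17 and -18, so the maximizer's maximin is -17; column maxima are 2 and 12, so the minimizer's minimax is 2. These differ, so the equilibrium is in mixed strategies.
Let the maximizer play A with probability p. The minimizer is indifferent when −17p + 2(1−p) = 12p − 18(1−p), giving p = 20/49.
Let the minimizer play r1 with probability q. The maximizer is indifferent when −17q + 12(1−q) = 2q − 18(1−q), giving q = 30/49.
The value is -17·(30/49) + (12)·(19/49) = -282/49.

-282/49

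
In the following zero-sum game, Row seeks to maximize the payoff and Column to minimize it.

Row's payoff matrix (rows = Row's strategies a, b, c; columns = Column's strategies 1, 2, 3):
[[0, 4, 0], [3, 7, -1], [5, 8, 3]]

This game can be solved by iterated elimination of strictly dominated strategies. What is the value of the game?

Row a is strictly dominated by row c (5>0, 8>4, 3>0); eliminate a.
Row b is strictly dominated by row c (5>3, 8>7, 3>-1); eliminate b.
Column 1 is strictly dominated by 3 for Column (3<5); eliminate 1.
Column 2 is strictly dominated by 3 for Column (3<8); eliminate 2.
Only (c, 3) remains, with payoff 3.

3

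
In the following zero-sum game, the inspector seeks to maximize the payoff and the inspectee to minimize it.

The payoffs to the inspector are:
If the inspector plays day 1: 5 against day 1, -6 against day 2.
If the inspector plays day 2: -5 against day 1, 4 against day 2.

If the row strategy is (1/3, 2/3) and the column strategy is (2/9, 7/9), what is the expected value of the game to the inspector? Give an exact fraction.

4/27

Against (2/9, 7/9), each row's expected payoff is day 1: -32/9; day 2: 2.
Taking the (1/3, 2/3)-weighted average: (1/3)·(-32/9) + (2/3)·(2) = 4/27.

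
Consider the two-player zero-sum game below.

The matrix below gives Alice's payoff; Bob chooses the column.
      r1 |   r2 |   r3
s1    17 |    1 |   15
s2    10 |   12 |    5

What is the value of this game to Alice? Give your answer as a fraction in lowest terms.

Column r1 is strictly dominated by r3 for Bob (it gives Alice more in every row).
The remaining 2×2 game on (s1, s2) × (r2, r3) has no saddle point. Let Alice play s1 with probability p; indifference gives p + 12(1−p) = 15p + 5(1−p), so p = 1/3.
Similarly Bob's optimal q on r2 is 10/21, and the value is 1·(10/21) + (15)·(11/21) = 25/3.

25/3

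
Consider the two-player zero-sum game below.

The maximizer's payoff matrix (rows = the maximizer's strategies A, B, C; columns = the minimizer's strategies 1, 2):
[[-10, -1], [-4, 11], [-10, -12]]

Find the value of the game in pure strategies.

Row minima: -10, -4, -12 → the maximizer's maximin is -4.
Column maxima: -4, 11 → the minimizer's minimax is -4.
They coincide at (B, 1), so the value is -4.

-4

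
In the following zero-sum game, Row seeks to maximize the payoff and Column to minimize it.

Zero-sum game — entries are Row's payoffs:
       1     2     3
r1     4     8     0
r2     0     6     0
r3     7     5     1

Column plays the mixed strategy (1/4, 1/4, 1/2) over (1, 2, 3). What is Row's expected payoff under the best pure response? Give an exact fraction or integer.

7/2

r1: (4)·(1/4) + (8)·(1/4) + (0)·(1/2) = 3.
r2: (0)·(1/4) + (6)·(1/4) + (0)·(1/2) = 3/2.
r3: (7)·(1/4) + (5)·(1/4) + (1)·(1/2) = 7/2.
The best pure response is r3 with expected payoff 7/2.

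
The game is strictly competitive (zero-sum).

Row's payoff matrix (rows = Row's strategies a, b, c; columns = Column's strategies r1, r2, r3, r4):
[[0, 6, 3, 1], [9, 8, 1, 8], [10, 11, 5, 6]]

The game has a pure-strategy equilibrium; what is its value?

5

Row minima: 0, 1, 5 → Row's maximin is 5.
Column maxima: 10, 11, 5, 8 → Column's minimax is 5.
They coincide at (c, r3), so the value is 5.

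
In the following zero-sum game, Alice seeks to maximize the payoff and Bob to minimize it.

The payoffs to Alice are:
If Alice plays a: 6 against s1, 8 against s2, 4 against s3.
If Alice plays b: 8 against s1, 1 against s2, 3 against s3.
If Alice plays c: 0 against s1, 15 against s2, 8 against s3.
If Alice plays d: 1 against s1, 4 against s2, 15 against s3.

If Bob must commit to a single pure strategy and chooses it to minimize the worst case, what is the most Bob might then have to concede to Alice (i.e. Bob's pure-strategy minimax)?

The worst case (largest entry) in each column is s1: 8, s2: 15, s3: 15.
The best (smallest) of these is 8.

8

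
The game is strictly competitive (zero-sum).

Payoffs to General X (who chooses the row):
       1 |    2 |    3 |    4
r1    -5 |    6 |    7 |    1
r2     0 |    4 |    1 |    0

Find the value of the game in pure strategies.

0

Row minima: -5, 0 → General X's maximin is 0.
Column maxima: 0, 6, 7, 1 → General Y's minimax is 0.
They coincide at (r2, 1), so the value is 0.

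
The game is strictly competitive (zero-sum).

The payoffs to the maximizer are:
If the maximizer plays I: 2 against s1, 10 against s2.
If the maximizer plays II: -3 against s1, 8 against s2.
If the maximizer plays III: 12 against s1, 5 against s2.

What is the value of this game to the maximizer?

22/3

Row II is strictly dominated by row I, so the maximizer never plays it.
The remaining 2×2 game on (I, III) × (s1, s2) has no saddle point. Let the maximizer play I with probability p; indifference gives 2p + 12(1−p) = 10p + 5(1−p), so p = 7/15.
Similarly the minimizer's optimal q on s1 is 1/3, and the value is 2·(1/3) + (10)·(2/3) = 22/3.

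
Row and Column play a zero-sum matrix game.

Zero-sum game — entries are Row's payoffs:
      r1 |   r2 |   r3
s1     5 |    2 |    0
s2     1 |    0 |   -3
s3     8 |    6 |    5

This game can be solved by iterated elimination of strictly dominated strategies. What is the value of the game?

5

Column r1 is strictly dominated by r2 for Column (2<5, 0<1, 6<8); eliminate r1.
Row s2 is strictly dominated by row s1 (2>0, 0>-3); eliminate s2.
Row s1 is strictly dominated by row s3 (6>2, 5>0); eliminate s1.
Column r2 is strictly dominated by r3 for Column (5<6); eliminate r2.
Only (s3, r3) remains, with payoff 5.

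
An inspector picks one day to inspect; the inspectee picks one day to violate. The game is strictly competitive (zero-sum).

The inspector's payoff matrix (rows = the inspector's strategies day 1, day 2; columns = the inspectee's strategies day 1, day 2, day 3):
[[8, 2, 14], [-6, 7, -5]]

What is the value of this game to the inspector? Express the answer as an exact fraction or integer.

Column day 3 is strictly dominated by day 1 for the inspectee (it gives the inspector more in every row).
The remaining 2×2 game on (day 1, day 2) × (day 1, day 2) has no saddle point. Let the inspector play day 1 with probability p; indifference gives 8p − 6(1−p) = 2p + 7(1−p), so p = 13/19.
Similarly the inspectee's optimal q on day 1 is 5/19, and the value is 8·(5/19) + (2)·(14/19) = 68/19.

68/19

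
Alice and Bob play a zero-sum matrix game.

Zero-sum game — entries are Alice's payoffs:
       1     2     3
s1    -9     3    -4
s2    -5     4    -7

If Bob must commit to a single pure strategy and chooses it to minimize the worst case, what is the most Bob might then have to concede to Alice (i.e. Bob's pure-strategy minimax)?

-5

The worst case (largest entry) in each column is 1: -5, 2: 4, 3: -4.
The best (smallest) of these is -5.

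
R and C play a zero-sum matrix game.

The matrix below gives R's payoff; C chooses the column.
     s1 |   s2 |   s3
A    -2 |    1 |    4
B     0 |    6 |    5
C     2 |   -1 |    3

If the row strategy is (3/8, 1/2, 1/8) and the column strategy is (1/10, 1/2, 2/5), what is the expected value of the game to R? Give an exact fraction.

133/40

Against (1/10, 1/2, 2/5), each row's expected payoff is A: 19/10; B: 5; C: 9/10.
Taking the (3/8, 1/2, 1/8)-weighted average: (3/8)·(19/10) + (1/2)·(5) + (1/8)·(9/10) = 133/40.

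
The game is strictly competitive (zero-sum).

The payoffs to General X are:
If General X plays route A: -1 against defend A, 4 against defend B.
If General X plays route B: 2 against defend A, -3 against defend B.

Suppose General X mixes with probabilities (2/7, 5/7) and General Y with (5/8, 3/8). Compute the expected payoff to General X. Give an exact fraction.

19/56

Against (5/8, 3/8), each row's expected payoff is route A: 7/8; route B: 1/8.
Taking the (2/7, 5/7)-weighted average: (2/7)·(7/8) + (5/7)·(1/8) = 19/56.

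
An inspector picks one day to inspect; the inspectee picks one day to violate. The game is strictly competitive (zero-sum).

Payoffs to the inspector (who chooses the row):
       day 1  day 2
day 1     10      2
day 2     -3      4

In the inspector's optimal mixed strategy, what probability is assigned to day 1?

Row minima are 2 and -3, so the inspector's maximin is 2; column maxima are 10 and 4, so the inspectee's minimax is 4. These differ, so the equilibrium is in mixed strategies.
Let the inspector play day 1 with probability p. The inspectee is indifferent when 10p − 3(1−p) = 2p + 4(1−p), giving p = 7/15.

7/15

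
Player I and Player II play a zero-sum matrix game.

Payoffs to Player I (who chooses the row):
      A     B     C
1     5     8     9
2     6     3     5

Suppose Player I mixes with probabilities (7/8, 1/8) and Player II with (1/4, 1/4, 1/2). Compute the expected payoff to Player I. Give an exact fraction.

59/8

Against (1/4, 1/4, 1/2), each row's expected payoff is 1: 31/4; 2: 19/4.
Taking the (7/8, 1/8)-weighted average: (7/8)·(31/4) + (1/8)·(19/4) = 59/8.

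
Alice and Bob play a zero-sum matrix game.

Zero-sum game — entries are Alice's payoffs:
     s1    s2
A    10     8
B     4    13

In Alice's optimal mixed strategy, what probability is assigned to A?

9/11

Row minima are 8 and 4, so Alice's maximin is 8; column maxima are 10 and 13, so Bob's minimax is 10. These differ, so the equilibrium is in mixed strategies.
Let Alice play A with probability p. Bob is indifferent when 10p + 4(1−p) = 8p + 13(1−p), giving p = 9/11.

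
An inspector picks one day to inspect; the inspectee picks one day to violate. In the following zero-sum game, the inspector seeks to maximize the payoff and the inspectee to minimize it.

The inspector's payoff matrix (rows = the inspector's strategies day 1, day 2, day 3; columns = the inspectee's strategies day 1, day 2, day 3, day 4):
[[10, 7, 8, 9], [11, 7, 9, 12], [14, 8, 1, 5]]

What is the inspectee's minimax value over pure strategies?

The worst case (largest entry) in each column is day 1: 14, day 2: 8, day 3: 9, day 4: 12.
The best (smallest) of these is 8.

8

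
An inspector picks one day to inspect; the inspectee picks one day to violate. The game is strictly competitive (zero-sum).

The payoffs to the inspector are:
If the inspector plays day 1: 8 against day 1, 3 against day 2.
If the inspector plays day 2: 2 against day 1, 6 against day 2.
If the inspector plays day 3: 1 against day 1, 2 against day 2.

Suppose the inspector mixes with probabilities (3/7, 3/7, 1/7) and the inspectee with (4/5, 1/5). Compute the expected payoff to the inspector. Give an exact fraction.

Against (4/5, 1/5), each row's expected payoff is day 1: 7; day 2: 14/5; day 3: 6/5.
Taking the (3/7, 3/7, 1/7)-weighted average: (3/7)·(7) + (3/7)·(14/5) + (1/7)·(6/5) = 153/35.

153/35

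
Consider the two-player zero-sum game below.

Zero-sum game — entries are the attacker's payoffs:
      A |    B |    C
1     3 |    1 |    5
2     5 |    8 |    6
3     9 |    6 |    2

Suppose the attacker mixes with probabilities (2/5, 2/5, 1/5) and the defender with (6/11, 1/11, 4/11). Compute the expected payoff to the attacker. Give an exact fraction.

Against (6/11, 1/11, 4/11), each row's expected payoff is 1: 39/11; 2: 62/11; 3: 68/11.
Taking the (2/5, 2/5, 1/5)-weighted average: (2/5)·(39/11) + (2/5)·(62/11) + (1/5)·(68/11) = 54/11.

54/11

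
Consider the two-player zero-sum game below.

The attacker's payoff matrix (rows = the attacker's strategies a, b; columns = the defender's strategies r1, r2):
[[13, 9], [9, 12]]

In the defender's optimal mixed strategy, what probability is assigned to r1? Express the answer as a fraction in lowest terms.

Row minima are 9 and 9, so the attacker's maximin is 9; column maxima are 13 and 12, so the defender's minimax is 12. These differ, so the equilibrium is in mixed strategies.
Let the defender play r1 with probability q. The attacker is indifferent when 13q + 9(1−q) = 9q + 12(1−q), giving q = 3/7.

3/7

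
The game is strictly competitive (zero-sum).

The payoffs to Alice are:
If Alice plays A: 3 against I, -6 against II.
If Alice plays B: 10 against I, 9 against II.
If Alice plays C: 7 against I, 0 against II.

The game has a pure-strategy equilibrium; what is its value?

Row minima: -6, 9, 0 → Alice's maximin is 9.
Column maxima: 10, 9 → Bob's minimax is 9.
They coincide at (B, II), so the value is 9.

9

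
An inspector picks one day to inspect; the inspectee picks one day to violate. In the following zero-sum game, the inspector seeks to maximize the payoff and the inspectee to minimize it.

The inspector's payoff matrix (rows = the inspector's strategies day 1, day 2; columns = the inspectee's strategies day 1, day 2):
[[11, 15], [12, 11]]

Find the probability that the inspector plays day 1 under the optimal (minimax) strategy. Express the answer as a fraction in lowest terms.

Row minima are 11 and 11, so the inspector's maximin is 11; column maxima are 12 and 15, so the inspectee's minimax is 12. These differ, so the equilibrium is in mixed strategies.
Let the inspector play day 1 with probability p. The inspectee is indifferent when 11p + 12(1−p) = 15p + 11(1−p), giving p = 1/5.

1/5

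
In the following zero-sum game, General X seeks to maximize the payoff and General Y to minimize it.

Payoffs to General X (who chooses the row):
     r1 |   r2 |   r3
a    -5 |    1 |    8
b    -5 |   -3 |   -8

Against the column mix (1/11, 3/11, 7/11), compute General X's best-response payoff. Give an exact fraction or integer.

a: (-5)·(1/11) + (1)·(3/11) + (8)·(7/11) = 54/11.
b: (-5)·(1/11) + (-3)·(3/11) + (-8)·(7/11) = -70/11.
The best pure response is a with expected payoff 54/11.

54/11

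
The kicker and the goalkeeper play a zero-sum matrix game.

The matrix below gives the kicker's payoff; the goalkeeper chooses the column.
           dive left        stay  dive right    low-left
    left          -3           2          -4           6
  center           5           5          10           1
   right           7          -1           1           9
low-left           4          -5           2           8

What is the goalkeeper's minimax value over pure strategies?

The worst case (largest entry) in each column is dive left: 7, stay: 5, dive right: 10, low-left: 9.
The best (smallest) of these is 5.

5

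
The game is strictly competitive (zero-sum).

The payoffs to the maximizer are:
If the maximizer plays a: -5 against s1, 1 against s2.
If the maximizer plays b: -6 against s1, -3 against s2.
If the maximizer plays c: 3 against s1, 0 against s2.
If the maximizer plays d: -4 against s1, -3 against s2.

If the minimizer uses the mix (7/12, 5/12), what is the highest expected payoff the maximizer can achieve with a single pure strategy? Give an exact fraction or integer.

a: (-5)·(7/12) + (1)·(5/12) = -5/2.
b: (-6)·(7/12) + (-3)·(5/12) = -19/4.
c: (3)·(7/12) + (0)·(5/12) = 7/4.
d: (-4)·(7/12) + (-3)·(5/12) = -43/12.
The best pure response is c with expected payoff 7/4.

7/4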